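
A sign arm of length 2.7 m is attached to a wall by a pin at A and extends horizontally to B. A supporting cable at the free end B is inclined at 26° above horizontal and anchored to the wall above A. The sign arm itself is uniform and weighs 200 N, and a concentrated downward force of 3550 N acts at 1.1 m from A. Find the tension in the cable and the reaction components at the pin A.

T = 3527 N, A_x = 3170 N, A_y = 2204 N

ΣM about A: T·sin26°·2.7 − 200·1.35 − 3550·1.1 = 0 → T = 4175/(2.7·0.438371) = 3527.37 ≈ 3527 N.
ΣF_x = 0: A_x − T·cos26° = 0 → A_x = 3527.37 × 0.898794 = 3170 N.
ΣF_y = 0: A_y + T·sin26° − 200 − 3550 = 0 → A_y = 3750 − 3527.37 × 0.438371 = 2204 N.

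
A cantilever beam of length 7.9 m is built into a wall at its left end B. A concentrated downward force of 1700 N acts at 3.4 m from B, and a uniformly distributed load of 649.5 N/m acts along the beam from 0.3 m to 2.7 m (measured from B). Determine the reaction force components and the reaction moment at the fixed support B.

B_x = 0, B_y = 3259 N, M_B = 8118 N·m

Resultant of the distributed load: 649.5 × 2.4 = 1558.8 N at 1.5 m from B.
ΣF_x = 0: B_x = 0.
ΣF_y = 0: B_y − 1700 − 649.5·2.4 = 0 → B_y = 3259 N.
ΣM about B: M_B − 1700·3.4 − (649.5·2.4)·1.5 = 0 → M_B = 8118 N·m.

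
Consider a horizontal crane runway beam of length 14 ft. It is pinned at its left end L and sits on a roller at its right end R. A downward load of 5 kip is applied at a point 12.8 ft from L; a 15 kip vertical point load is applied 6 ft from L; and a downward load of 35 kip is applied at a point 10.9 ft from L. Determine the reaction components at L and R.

Taking moments about L: R_y·14 − 5·12.8 − 15·6 − 35·10.9 = 0 → R_y = 535.5/14 = 38.25 kip.
ΣF_y = 0: L_y + 38.25 − 5 − 15 − 35 = 0 → L_y = 16.75 kip.
ΣF_x = 0: no horizontal applied forces, so L_x = 0.

L_x = 0, L_y = 16.75 kip, R_y = 38.25 kip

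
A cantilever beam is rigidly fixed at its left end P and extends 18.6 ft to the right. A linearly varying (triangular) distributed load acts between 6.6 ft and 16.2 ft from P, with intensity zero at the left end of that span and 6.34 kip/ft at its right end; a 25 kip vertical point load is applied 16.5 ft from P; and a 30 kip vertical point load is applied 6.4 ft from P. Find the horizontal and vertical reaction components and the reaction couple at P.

P_x = 0, P_y = 85.43 kip, M_P = 1000 kip·ft

Resultant of the triangular load: ½ × 6.34 × 9.6 = 30.432 kip, acting at 13 ft from P (one-third of the span from the peak).
ΣF_x = 0: P_x = 0.
ΣF_y = 0: P_y − ½·6.34·9.6 − 25 − 30 = 0 → P_y = 85.43 kip.
ΣM about P: M_P − (½·6.34·9.6)·13 − 25·16.5 − 30·6.4 = 0 → M_P = 1000 kip·ft.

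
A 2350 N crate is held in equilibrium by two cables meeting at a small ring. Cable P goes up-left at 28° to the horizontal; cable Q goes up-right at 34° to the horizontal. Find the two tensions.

T_P = 2207 N, T_Q = 2350 N

ΣF_x = 0: −T_P·cos28° + T_Q·cos34° = 0 → T_Q = 1.06503·T_P.
ΣF_y = 0: T_P·sin28° + T_Q·sin34° = 2350.
Substitute: T_P·(0.469472 + 1.06503·0.559193) = 2350 → T_P = 2206.51 ≈ 2207 N.
Then T_Q = 1.06503 × 2206.51 = 2350 N.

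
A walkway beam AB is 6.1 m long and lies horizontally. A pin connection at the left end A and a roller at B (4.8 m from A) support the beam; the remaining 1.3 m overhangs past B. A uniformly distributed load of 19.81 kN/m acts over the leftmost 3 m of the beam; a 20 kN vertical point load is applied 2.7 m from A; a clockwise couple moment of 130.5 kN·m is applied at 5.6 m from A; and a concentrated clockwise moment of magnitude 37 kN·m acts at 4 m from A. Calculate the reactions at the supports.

Resultant of the distributed load: 19.81 × 3 = 59.43 kN at 1.5 m from A.
Taking moments about A: B_y·4.8 − (19.81·3)·1.5 − 20·2.7 − 130.5 − 37 = 0 → B_y = 310.645/4.8 = 64.7177 ≈ 64.72 kN.
ΣF_y = 0: A_y + 64.7177 − 19.81·3 − 20 = 0 → A_y = 14.71 kN.
ΣF_x = 0: no horizontal applied forces, so A_x = 0.

A_x = 0, A_y = 14.71 kN, B_y = 64.72 kN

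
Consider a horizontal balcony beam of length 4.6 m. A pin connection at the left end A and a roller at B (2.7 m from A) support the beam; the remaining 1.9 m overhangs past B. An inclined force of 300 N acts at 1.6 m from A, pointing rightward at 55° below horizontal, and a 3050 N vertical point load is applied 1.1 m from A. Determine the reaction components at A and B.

A_x = -172.1 N, A_y = 1908 N, B_y = 1388 N

Taking moments about A: B_y·2.7 − 300·sin55°·1.6 − 3050·1.1 = 0 → B_y = 3748.19/2.7 = 1388.22 ≈ 1388 N.
ΣF_y = 0: A_y + 1388.22 − 300·sin55° − 3050 = 0 → A_y = 1908 N.
ΣF_x = 0: A_x + 300·cos55° = 0 → A_x = -172.1 N.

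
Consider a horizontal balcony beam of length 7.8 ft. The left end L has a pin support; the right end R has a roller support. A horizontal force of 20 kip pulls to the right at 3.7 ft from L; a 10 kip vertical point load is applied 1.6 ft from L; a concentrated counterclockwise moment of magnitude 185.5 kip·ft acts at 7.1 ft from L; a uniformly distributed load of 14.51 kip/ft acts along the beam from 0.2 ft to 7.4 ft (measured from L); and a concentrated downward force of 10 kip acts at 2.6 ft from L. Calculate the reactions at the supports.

L_x = -20.00 kip, L_y = 91.97 kip, R_y = 32.50 kip

Resultant of the distributed load: 14.51 × 7.2 = 104.472 kip at 3.8 ft from L.
Moments about L: R_y·7.8 − 10·1.6 + 185.5 − (14.51·7.2)·3.8 − 10·2.6 = 0 → R_y = 253.4936/7.8 = 32.4992 ≈ 32.50 kip.
ΣF_y = 0: L_y + 32.4992 − 10 − 14.51·7.2 − 10 = 0 → L_y = 91.97 kip.
ΣF_x = 0: L_x + 20 = 0 → L_x = -20.00 kip.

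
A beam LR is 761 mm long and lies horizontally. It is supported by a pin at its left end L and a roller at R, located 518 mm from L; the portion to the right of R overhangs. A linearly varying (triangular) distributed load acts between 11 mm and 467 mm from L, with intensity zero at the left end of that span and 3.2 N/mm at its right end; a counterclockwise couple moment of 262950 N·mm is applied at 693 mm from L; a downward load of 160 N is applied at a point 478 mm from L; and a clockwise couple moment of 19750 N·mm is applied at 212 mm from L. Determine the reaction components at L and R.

Resultant of the triangular load: ½ × 3.2 × 456 = 729.6 N, acting at 315 mm from L (one-third of the span from the peak).
ΣM about L: R_y·518 − (½·3.2·456)·315 + 262950 − 160·478 − 19750 = 0 → R_y = 63104/518 = 121.822 ≈ 121.8 N.
ΣF_y = 0: L_y + 121.822 − ½·3.2·456 − 160 = 0 → L_y = 767.8 N.
ΣF_x = 0: no horizontal applied forces, so L_x = 0.

L_x = 0, L_y = 767.8 N, R_y = 121.8 N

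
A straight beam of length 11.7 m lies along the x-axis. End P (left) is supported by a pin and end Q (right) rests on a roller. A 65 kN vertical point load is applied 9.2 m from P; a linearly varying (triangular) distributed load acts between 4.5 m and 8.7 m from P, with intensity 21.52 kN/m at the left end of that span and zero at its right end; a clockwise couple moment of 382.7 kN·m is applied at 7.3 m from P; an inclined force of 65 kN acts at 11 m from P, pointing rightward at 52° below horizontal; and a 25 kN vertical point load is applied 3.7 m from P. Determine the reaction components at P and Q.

P_x = -40.02 kN, P_y = 23.74 kN, Q_y = 162.7 kN

Resultant of the triangular load: ½ × 21.52 × 4.2 = 45.192 kN, acting at 5.9 m from P (one-third of the span from the peak).
Moments about P: Q_y·11.7 − 65·9.2 − (½·21.52·4.2)·5.9 − 382.7 − 65·sin52°·11 − 25·3.7 = 0 → Q_y = 1903.26/11.7 = 162.672 ≈ 162.7 kN.
ΣF_y = 0: P_y + 162.672 − 65 − ½·21.52·4.2 − 65·sin52° − 25 = 0 → P_y = 23.74 kN.
ΣF_x = 0: P_x + 65·cos52° = 0 → P_x = -40.02 kN.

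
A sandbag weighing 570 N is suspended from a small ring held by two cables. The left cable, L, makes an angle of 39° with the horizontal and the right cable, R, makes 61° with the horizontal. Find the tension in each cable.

ΣF_x = 0: −T_L·cos39° + T_R·cos61° = 0 → T_R = 1.60299·T_L.
ΣF_y = 0: T_L·sin39° + T_R·sin61° = 570.
Substitute: T_L·(0.62932 + 1.60299·0.87462) = 570 → T_L = 280.605 ≈ 280.6 N.
Then T_R = 1.60299 × 280.605 = 449.8 N.

T_L = 280.6 N, T_R = 449.8 N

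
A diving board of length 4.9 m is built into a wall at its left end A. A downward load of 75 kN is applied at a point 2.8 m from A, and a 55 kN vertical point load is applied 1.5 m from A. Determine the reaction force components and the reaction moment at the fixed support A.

ΣF_x = 0: A_x = 0.
ΣF_y = 0: A_y − 75 − 55 = 0 → A_y = 130.0 kN.
ΣM about A: M_A − 75·2.8 − 55·1.5 = 0 → M_A = 292.5 kN·m.

A_x = 0, A_y = 130.0 kN, M_A = 292.5 kN·m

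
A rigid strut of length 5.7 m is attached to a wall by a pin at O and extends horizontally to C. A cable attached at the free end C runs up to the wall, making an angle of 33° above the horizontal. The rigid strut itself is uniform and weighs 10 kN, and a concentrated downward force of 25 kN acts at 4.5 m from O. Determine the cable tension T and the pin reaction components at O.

ΣM about O: T·sin33°·5.7 − 10·2.85 − 25·4.5 = 0 → T = 141/(5.7·0.544639) = 45.4188 ≈ 45.42 kN.
ΣF_x = 0: O_x − T·cos33° = 0 → O_x = 45.4188 × 0.838671 = 38.09 kN.
ΣF_y = 0: O_y + T·sin33° − 10 − 25 = 0 → O_y = 35 − 45.4188 × 0.544639 = 10.26 kN.

T = 45.42 kN, O_x = 38.09 kN, O_y = 10.26 kN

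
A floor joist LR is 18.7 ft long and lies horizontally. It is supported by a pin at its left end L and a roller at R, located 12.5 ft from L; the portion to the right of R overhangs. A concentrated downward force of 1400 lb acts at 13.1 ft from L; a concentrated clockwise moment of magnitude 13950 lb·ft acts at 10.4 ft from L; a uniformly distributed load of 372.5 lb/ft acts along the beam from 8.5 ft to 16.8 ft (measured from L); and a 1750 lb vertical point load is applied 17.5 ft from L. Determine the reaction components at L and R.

L_x = 0, L_y = -1920 lb, R_y = 8162 lb

Resultant of the distributed load: 372.5 × 8.3 = 3091.75 lb at 12.65 ft from L.
Taking moments about L: R_y·12.5 − 1400·13.1 − 13950 − (372.5·8.3)·12.65 − 1750·17.5 = 0 → R_y = 102026/12.5 = 8162.08 ≈ 8162 lb.
ΣF_y = 0: L_y + 8162.08 − 1400 − 372.5·8.3 − 1750 = 0 → L_y = -1920 lb.
ΣF_x = 0: no horizontal applied forces, so L_x = 0.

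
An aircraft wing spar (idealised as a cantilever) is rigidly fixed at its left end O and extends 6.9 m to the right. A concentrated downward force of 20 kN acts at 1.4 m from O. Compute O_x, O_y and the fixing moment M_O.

ΣF_x = 0: O_x = 0.
ΣF_y = 0: O_y − 20 = 0 → O_y = 20.00 kN.
ΣM about O: M_O − 20·1.4 = 0 → M_O = 28.00 kN·m.

O_x = 0, O_y = 20.00 kN, M_O = 28.00 kN·m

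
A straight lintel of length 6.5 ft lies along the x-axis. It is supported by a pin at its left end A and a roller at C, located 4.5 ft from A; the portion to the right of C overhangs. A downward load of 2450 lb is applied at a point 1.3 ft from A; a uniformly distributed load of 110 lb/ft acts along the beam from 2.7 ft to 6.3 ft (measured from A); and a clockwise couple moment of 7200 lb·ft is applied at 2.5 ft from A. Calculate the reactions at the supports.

A_x = 0, A_y = 142.2 lb, C_y = 2704 lb

Resultant of the distributed load: 110 × 3.6 = 396 lb at 4.5 ft from A.
Taking moments about A: C_y·4.5 − 2450·1.3 − (110·3.6)·4.5 − 7200 = 0 → C_y = 12167/4.5 = 2703.78 ≈ 2704 lb.
ΣF_y = 0: A_y + 2703.78 − 2450 − 110·3.6 = 0 → A_y = 142.2 lb.
ΣF_x = 0: no horizontal applied forces, so A_x = 0.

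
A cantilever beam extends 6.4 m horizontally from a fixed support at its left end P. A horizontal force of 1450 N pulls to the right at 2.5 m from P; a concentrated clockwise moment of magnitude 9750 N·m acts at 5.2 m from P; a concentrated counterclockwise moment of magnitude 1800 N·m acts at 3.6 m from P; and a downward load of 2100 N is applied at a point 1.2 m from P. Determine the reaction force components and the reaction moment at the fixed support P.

P_x = -1450 N, P_y = 2100 N, M_P = 10470 N·m

ΣF_x = 0: P_x + 1450 = 0 → P_x = -1450 N.
ΣF_y = 0: P_y − 2100 = 0 → P_y = 2100 N.
ΣM about P: M_P − 9750 + 1800 − 2100·1.2 = 0 → M_P = 10470 N·m.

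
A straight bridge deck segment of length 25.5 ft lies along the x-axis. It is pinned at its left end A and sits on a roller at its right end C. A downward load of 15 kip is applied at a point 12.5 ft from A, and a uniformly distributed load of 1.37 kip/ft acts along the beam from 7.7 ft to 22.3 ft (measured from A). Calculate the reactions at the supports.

A_x = 0, A_y = 15.88 kip, C_y = 19.12 kip

Resultant of the distributed load: 1.37 × 14.6 = 20.002 kip at 15 ft from A.
Moments about A: C_y·25.5 − 15·12.5 − (1.37·14.6)·15 = 0 → C_y = 487.53/25.5 = 19.1188 ≈ 19.12 kip.
ΣF_y = 0: A_y + 19.1188 − 15 − 1.37·14.6 = 0 → A_y = 15.88 kip.
ΣF_x = 0: no horizontal applied forces, so A_x = 0.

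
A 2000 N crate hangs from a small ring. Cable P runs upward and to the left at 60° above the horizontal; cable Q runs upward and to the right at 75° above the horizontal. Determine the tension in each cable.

T_P = 732.1 N, T_Q = 1414 N

ΣF_x = 0: −T_P·cos60° + T_Q·cos75° = 0 → T_Q = 1.93185·T_P.
ΣF_y = 0: T_P·sin60° + T_Q·sin75° = 2000.
Substitute: T_P·(0.866025 + 1.93185·0.965926) = 2000 → T_P = 732.051 ≈ 732.1 N.
Then T_Q = 1.93185 × 732.051 = 1414 N.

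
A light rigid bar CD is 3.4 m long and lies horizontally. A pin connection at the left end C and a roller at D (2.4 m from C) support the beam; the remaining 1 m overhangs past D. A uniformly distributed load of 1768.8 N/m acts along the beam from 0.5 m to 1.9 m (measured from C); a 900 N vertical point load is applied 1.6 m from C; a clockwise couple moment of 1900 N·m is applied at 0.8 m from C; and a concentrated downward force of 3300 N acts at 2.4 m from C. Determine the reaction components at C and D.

Resultant of the distributed load: 1768.8 × 1.4 = 2476.32 N at 1.2 m from C.
Moments about C: D_y·2.4 − (1768.8·1.4)·1.2 − 900·1.6 − 1900 − 3300·2.4 = 0 → D_y = 14231.584/2.4 = 5929.83 ≈ 5930 N.
ΣF_y = 0: C_y + 5929.83 − 1768.8·1.4 − 900 − 3300 = 0 → C_y = 746.5 N.
ΣF_x = 0: no horizontal applied forces, so C_x = 0.

C_x = 0, C_y = 746.5 N, D_y = 5930 N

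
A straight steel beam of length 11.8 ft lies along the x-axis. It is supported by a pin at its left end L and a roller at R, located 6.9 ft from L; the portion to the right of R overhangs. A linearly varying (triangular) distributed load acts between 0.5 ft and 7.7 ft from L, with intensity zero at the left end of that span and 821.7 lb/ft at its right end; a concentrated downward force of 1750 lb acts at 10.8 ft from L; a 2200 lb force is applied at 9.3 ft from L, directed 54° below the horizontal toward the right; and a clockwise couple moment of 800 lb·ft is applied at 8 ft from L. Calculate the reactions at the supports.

L_x = -1293 lb, L_y = -1038 lb, R_y = 7526 lb

Resultant of the triangular load: ½ × 821.7 × 7.2 = 2958.12 lb, acting at 5.3 ft from L (one-third of the span from the peak).
Moments about L: R_y·6.9 − (½·821.7·7.2)·5.3 − 1750·10.8 − 2200·sin54°·9.3 − 800 = 0 → R_y = 51930.5/6.9 = 7526.16 ≈ 7526 lb.
ΣF_y = 0: L_y + 7526.16 − ½·821.7·7.2 − 1750 − 2200·sin54° = 0 → L_y = -1038 lb.
ΣF_x = 0: L_x + 2200·cos54° = 0 → L_x = -1293 lb.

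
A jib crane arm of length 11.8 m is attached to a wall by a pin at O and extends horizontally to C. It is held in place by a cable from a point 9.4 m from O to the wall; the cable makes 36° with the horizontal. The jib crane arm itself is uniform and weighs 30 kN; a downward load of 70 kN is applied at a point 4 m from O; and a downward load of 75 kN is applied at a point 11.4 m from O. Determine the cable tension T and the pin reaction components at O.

ΣM about O: T·sin36°·9.4 − 30·5.9 − 70·4 − 75·11.4 = 0 → T = 1312/(9.4·0.587785) = 237.458 ≈ 237.5 kN.
ΣF_x = 0: O_x − T·cos36° = 0 → O_x = 237.458 × 0.809017 = 192.1 kN.
ΣF_y = 0: O_y + T·sin36° − 30 − 70 − 75 = 0 → O_y = 175 − 237.458 × 0.587785 = 35.43 kN.

T = 237.5 kN, O_x = 192.1 kN, O_y = 35.43 kN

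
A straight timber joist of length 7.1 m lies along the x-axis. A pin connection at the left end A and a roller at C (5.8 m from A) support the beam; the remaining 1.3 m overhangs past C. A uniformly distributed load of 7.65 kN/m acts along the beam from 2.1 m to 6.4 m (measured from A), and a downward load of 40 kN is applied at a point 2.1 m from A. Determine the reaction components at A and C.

Resultant of the distributed load: 7.65 × 4.3 = 32.895 kN at 4.25 m from A.
Moments about A: C_y·5.8 − (7.65·4.3)·4.25 − 40·2.1 = 0 → C_y = 223.80375/5.8 = 38.5869 ≈ 38.59 kN.
ΣF_y = 0: A_y + 38.5869 − 7.65·4.3 − 40 = 0 → A_y = 34.31 kN.
ΣF_x = 0: no horizontal applied forces, so A_x = 0.

A_x = 0, A_y = 34.31 kN, C_y = 38.59 kN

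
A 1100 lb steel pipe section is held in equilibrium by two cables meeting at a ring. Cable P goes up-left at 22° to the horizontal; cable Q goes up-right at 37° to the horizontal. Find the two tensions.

T_P = 1025 lb, T_Q = 1190 lb

ΣF_x = 0: −T_P·cos22° + T_Q·cos37° = 0 → T_Q = 1.16096·T_P.
ΣF_y = 0: T_P·sin22° + T_Q·sin37° = 1100.
Substitute: T_P·(0.374607 + 1.16096·0.601815) = 1100 → T_P = 1024.89 ≈ 1025 lb.
Then T_Q = 1.16096 × 1024.89 = 1190 lb.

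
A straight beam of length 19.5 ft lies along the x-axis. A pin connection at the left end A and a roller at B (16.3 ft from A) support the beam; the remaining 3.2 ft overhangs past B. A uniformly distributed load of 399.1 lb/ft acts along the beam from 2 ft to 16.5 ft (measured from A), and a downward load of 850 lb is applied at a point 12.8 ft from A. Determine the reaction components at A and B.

A_x = 0, A_y = 2685 lb, B_y = 3951 lb

Resultant of the distributed load: 399.1 × 14.5 = 5786.95 lb at 9.25 ft from A.
Moments about A: B_y·16.3 − (399.1·14.5)·9.25 − 850·12.8 = 0 → B_y = 64409.2875/16.3 = 3951.49 ≈ 3951 lb.
ΣF_y = 0: A_y + 3951.49 − 399.1·14.5 − 850 = 0 → A_y = 2685 lb.
ΣF_x = 0: no horizontal applied forces, so A_x = 0.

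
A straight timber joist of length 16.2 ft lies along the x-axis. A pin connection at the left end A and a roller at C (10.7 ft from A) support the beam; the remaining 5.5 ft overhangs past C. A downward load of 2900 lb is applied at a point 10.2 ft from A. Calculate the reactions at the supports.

Taking moments about A: C_y·10.7 − 2900·10.2 = 0 → C_y = 29580/10.7 = 2764.49 ≈ 2764 lb.
ΣF_y = 0: A_y + 2764.49 − 2900 = 0 → A_y = 135.5 lb.
ΣF_x = 0: no horizontal applied forces, so A_x = 0.

A_x = 0, A_y = 135.5 lb, C_y = 2764 lb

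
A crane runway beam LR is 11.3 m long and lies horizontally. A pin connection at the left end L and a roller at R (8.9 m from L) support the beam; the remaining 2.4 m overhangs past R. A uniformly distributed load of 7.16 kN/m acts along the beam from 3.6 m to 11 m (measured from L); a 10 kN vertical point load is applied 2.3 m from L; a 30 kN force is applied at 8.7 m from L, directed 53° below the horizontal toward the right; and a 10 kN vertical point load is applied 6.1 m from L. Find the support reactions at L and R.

Resultant of the distributed load: 7.16 × 7.4 = 52.984 kN at 7.3 m from L.
Taking moments about L: R_y·8.9 − (7.16·7.4)·7.3 − 10·2.3 − 30·sin53°·8.7 − 10·6.1 = 0 → R_y = 679.227/8.9 = 76.3176 ≈ 76.32 kN.
ΣF_y = 0: L_y + 76.3176 − 7.16·7.4 − 10 − 30·sin53° − 10 = 0 → L_y = 20.63 kN.
ΣF_x = 0: L_x + 30·cos53° = 0 → L_x = -18.05 kN.

L_x = -18.05 kN, L_y = 20.63 kN, R_y = 76.32 kN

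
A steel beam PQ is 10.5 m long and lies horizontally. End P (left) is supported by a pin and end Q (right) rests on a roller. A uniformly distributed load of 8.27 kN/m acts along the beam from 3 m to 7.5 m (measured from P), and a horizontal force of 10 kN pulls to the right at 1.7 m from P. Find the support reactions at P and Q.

P_x = -10.00 kN, P_y = 18.61 kN, Q_y = 18.61 kN

Resultant of the distributed load: 8.27 × 4.5 = 37.215 kN at 5.25 m from P.
Moments about P: Q_y·10.5 − (8.27·4.5)·5.25 = 0 → Q_y = 195.37875/10.5 = 18.6075 ≈ 18.61 kN.
ΣF_y = 0: P_y + 18.6075 − 8.27·4.5 = 0 → P_y = 18.61 kN.
ΣF_x = 0: P_x + 10 = 0 → P_x = -10.00 kN.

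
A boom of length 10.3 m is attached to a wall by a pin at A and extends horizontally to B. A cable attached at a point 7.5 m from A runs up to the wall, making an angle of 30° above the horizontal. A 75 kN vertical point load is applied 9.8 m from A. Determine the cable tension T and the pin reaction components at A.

ΣM about A: T·sin30°·7.5 − 75·9.8 = 0 → T = 735/(7.5·0.5) = 196.0 kN.
ΣF_x = 0: A_x − T·cos30° = 0 → A_x = 196 × 0.866025 = 169.7 kN.
ΣF_y = 0: A_y + T·sin30° − 75 = 0 → A_y = 75 − 196 × 0.5 = -23.00 kN.

T = 196.0 kN, A_x = 169.7 kN, A_y = -23.00 kN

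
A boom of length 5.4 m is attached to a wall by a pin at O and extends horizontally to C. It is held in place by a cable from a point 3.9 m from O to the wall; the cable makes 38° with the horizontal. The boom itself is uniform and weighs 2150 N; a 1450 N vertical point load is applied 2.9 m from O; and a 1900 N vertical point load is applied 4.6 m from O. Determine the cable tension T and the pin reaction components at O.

T = 7809 N, O_x = 6154 N, O_y = 692.3 N

ΣM about O: T·sin38°·3.9 − 2150·2.7 − 1450·2.9 − 1900·4.6 = 0 → T = 18750/(3.9·0.615661) = 7808.99 ≈ 7809 N.
ΣF_x = 0: O_x − T·cos38° = 0 → O_x = 7808.99 × 0.788011 = 6154 N.
ΣF_y = 0: O_y + T·sin38° − 2150 − 1450 − 1900 = 0 → O_y = 5500 − 7808.99 × 0.615661 = 692.3 N.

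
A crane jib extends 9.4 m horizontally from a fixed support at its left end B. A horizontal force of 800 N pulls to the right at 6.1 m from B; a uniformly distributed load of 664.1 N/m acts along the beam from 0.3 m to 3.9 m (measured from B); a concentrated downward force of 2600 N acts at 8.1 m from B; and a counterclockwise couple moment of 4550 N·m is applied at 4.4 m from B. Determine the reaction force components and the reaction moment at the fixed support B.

Resultant of the distributed load: 664.1 × 3.6 = 2390.76 N at 2.1 m from B.
ΣF_x = 0: B_x + 800 = 0 → B_x = -800.0 N.
ΣF_y = 0: B_y − 664.1·3.6 − 2600 = 0 → B_y = 4991 N.
ΣM about B: M_B − (664.1·3.6)·2.1 − 2600·8.1 + 4550 = 0 → M_B = 21530 N·m.

B_x = -800.0 N, B_y = 4991 N, M_B = 21530 N·m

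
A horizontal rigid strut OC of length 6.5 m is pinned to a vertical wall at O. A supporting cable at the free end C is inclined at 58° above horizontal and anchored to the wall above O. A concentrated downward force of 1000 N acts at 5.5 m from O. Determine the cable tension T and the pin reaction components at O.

ΣM about O: T·sin58°·6.5 − 1000·5.5 = 0 → T = 5500/(6.5·0.848048) = 997.766 ≈ 997.8 N.
ΣF_x = 0: O_x − T·cos58° = 0 → O_x = 997.766 × 0.529919 = 528.7 N.
ΣF_y = 0: O_y + T·sin58° − 1000 = 0 → O_y = 1000 − 997.766 × 0.848048 = 153.8 N.

T = 997.8 N, O_x = 528.7 N, O_y = 153.8 N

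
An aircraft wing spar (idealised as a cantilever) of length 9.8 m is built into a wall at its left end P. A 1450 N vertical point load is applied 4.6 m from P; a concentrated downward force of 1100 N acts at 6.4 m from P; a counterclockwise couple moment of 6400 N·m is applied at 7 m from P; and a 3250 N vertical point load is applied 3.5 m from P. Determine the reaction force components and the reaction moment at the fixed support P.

ΣF_x = 0: P_x = 0.
ΣF_y = 0: P_y − 1450 − 1100 − 3250 = 0 → P_y = 5800 N.
ΣM about P: M_P − 1450·4.6 − 1100·6.4 + 6400 − 3250·3.5 = 0 → M_P = 18680 N·m.

P_x = 0, P_y = 5800 N, M_P = 18680 N·m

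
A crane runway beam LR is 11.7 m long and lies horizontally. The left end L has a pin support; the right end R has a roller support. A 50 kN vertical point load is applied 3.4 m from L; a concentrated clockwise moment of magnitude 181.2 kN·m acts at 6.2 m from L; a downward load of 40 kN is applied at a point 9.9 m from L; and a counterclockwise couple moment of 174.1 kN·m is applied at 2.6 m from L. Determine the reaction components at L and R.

ΣM about L: R_y·11.7 − 50·3.4 − 181.2 − 40·9.9 + 174.1 = 0 → R_y = 573.1/11.7 = 48.9829 ≈ 48.98 kN.
ΣF_y = 0: L_y + 48.9829 − 50 − 40 = 0 → L_y = 41.02 kN.
ΣF_x = 0: no horizontal applied forces, so L_x = 0.

L_x = 0, L_y = 41.02 kN, R_y = 48.98 kN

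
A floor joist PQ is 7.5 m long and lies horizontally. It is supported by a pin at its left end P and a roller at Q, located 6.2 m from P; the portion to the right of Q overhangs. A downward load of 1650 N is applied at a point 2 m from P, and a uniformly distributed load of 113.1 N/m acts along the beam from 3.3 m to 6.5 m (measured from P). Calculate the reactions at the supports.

P_x = 0, P_y = 1194 N, Q_y = 818.3 N

Resultant of the distributed load: 113.1 × 3.2 = 361.92 N at 4.9 m from P.
ΣM about P: Q_y·6.2 − 1650·2 − (113.1·3.2)·4.9 = 0 → Q_y = 5073.408/6.2 = 818.292 ≈ 818.3 N.
ΣF_y = 0: P_y + 818.292 − 1650 − 113.1·3.2 = 0 → P_y = 1194 N.
ΣF_x = 0: no horizontal applied forces, so P_x = 0.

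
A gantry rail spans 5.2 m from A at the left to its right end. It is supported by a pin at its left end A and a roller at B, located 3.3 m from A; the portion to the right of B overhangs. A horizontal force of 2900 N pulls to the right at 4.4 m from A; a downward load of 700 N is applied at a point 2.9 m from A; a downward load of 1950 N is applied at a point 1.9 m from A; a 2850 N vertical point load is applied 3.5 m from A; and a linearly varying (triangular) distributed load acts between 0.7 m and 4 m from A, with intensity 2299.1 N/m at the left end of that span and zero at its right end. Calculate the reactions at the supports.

A_x = -2900 N, A_y = 2464 N, B_y = 6830 N

Resultant of the triangular load: ½ × 2299.1 × 3.3 = 3793.515 N, acting at 1.8 m from A (one-third of the span from the peak).
Taking moments about A: B_y·3.3 − 700·2.9 − 1950·1.9 − 2850·3.5 − (½·2299.1·3.3)·1.8 = 0 → B_y = 22538.327/3.3 = 6829.8 ≈ 6830 N.
ΣF_y = 0: A_y + 6829.8 − 700 − 1950 − 2850 − ½·2299.1·3.3 = 0 → A_y = 2464 N.
ΣF_x = 0: A_x + 2900 = 0 → A_x = -2900 N.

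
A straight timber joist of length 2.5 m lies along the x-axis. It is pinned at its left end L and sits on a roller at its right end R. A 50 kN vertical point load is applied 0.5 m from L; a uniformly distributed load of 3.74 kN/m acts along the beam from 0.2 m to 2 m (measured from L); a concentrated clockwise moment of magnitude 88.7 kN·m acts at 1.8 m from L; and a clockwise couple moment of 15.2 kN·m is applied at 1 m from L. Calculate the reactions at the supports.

Resultant of the distributed load: 3.74 × 1.8 = 6.732 kN at 1.1 m from L.
Moments about L: R_y·2.5 − 50·0.5 − (3.74·1.8)·1.1 − 88.7 − 15.2 = 0 → R_y = 136.3052/2.5 = 54.5221 ≈ 54.52 kN.
ΣF_y = 0: L_y + 54.5221 − 50 − 3.74·1.8 = 0 → L_y = 2.210 kN.
ΣF_x = 0: no horizontal applied forces, so L_x = 0.

L_x = 0, L_y = 2.210 kN, R_y = 54.52 kN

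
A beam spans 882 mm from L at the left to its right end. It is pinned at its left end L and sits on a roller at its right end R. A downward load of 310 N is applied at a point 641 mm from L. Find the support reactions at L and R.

L_x = 0, L_y = 84.71 N, R_y = 225.3 N

Moments about L: R_y·882 − 310·641 = 0 → R_y = 198710/882 = 225.295 ≈ 225.3 N.
ΣF_y = 0: L_y + 225.295 − 310 = 0 → L_y = 84.71 N.
ΣF_x = 0: no horizontal applied forces, so L_x = 0.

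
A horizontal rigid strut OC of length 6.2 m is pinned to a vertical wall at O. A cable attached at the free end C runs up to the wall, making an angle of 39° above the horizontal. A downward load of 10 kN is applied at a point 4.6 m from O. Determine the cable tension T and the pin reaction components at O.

ΣM about O: T·sin39°·6.2 − 10·4.6 = 0 → T = 46/(6.2·0.62932) = 11.7895 ≈ 11.79 kN.
ΣF_x = 0: O_x − T·cos39° = 0 → O_x = 11.7895 × 0.777146 = 9.162 kN.
ΣF_y = 0: O_y + T·sin39° − 10 = 0 → O_y = 10 − 11.7895 × 0.62932 = 2.581 kN.

T = 11.79 kN, O_x = 9.162 kN, O_y = 2.581 kN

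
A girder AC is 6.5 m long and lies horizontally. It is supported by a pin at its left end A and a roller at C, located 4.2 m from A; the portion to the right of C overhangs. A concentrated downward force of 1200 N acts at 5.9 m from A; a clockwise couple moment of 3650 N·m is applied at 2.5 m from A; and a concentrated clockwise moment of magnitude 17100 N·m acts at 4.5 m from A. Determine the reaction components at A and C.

A_x = 0, A_y = -5426 N, C_y = 6626 N

ΣM about A: C_y·4.2 − 1200·5.9 − 3650 − 17100 = 0 → C_y = 27830/4.2 = 6626.19 ≈ 6626 N.
ΣF_y = 0: A_y + 6626.19 − 1200 = 0 → A_y = -5426 N.
ΣF_x = 0: no horizontal applied forces, so A_x = 0.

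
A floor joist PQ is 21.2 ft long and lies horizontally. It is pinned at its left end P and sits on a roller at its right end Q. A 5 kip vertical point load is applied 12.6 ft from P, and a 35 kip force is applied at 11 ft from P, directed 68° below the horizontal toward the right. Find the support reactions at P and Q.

Taking moments about P: Q_y·21.2 − 5·12.6 − 35·sin68°·11 = 0 → Q_y = 419.966/21.2 = 19.8097 ≈ 19.81 kip.
ΣF_y = 0: P_y + 19.8097 − 5 − 35·sin68° = 0 → P_y = 17.64 kip.
ΣF_x = 0: P_x + 35·cos68° = 0 → P_x = -13.11 kip.

P_x = -13.11 kip, P_y = 17.64 kip, Q_y = 19.81 kip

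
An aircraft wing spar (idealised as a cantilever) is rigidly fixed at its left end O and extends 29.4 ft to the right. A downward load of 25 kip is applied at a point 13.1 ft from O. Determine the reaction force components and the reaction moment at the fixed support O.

ΣF_x = 0: O_x = 0.
ΣF_y = 0: O_y − 25 = 0 → O_y = 25.00 kip.
ΣM about O: M_O − 25·13.1 = 0 → M_O = 327.5 kip·ft.

O_x = 0, O_y = 25.00 kip, M_O = 327.5 kip·ft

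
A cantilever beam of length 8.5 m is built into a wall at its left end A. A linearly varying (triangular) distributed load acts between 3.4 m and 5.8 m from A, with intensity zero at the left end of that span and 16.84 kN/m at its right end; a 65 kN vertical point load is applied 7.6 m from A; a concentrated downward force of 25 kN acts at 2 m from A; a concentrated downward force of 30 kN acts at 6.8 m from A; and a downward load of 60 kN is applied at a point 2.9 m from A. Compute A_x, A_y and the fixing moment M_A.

Resultant of the triangular load: ½ × 16.84 × 2.4 = 20.208 kN, acting at 5 m from A (one-third of the span from the peak).
ΣF_x = 0: A_x = 0.
ΣF_y = 0: A_y − ½·16.84·2.4 − 65 − 25 − 30 − 60 = 0 → A_y = 200.2 kN.
ΣM about A: M_A − (½·16.84·2.4)·5 − 65·7.6 − 25·2 − 30·6.8 − 60·2.9 = 0 → M_A = 1023 kN·m.

A_x = 0, A_y = 200.2 kN, M_A = 1023 kN·m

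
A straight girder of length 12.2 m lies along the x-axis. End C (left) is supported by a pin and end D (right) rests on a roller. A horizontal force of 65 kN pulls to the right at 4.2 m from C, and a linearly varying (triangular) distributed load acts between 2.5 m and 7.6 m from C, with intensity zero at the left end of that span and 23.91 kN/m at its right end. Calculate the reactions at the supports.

C_x = -65.00 kN, C_y = 31.48 kN, D_y = 29.49 kN

Resultant of the triangular load: ½ × 23.91 × 5.1 = 60.9705 kN, acting at 5.9 m from C (one-third of the span from the peak).
ΣM about C: D_y·12.2 − (½·23.91·5.1)·5.9 = 0 → D_y = 359.72595/12.2 = 29.4857 ≈ 29.49 kN.
ΣF_y = 0: C_y + 29.4857 − ½·23.91·5.1 = 0 → C_y = 31.48 kN.
ΣF_x = 0: C_x + 65 = 0 → C_x = -65.00 kN.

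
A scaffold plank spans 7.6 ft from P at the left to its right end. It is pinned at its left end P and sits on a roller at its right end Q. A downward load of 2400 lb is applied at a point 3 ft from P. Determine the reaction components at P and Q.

P_x = 0, P_y = 1453 lb, Q_y = 947.4 lb

ΣM about P: Q_y·7.6 − 2400·3 = 0 → Q_y = 7200/7.6 = 947.368 ≈ 947.4 lb.
ΣF_y = 0: P_y + 947.368 − 2400 = 0 → P_y = 1453 lb.
ΣF_x = 0: no horizontal applied forces, so P_x = 0.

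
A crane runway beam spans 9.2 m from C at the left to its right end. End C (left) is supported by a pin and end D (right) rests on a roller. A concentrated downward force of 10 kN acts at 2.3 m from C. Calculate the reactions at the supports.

Moments about C: D_y·9.2 − 10·2.3 = 0 → D_y = 23/9.2 = 2.500 kN.
ΣF_y = 0: C_y + 2.5 − 10 = 0 → C_y = 7.500 kN.
ΣF_x = 0: no horizontal applied forces, so C_x = 0.

C_x = 0, C_y = 7.500 kN, D_y = 2.500 kN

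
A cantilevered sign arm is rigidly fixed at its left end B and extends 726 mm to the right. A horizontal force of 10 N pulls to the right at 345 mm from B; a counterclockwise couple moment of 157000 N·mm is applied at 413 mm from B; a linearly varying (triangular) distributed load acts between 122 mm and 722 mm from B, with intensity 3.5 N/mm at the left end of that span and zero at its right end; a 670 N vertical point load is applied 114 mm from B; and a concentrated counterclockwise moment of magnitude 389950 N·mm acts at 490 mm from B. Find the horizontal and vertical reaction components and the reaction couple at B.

Resultant of the triangular load: ½ × 3.5 × 600 = 1050 N, acting at 322 mm from B (one-third of the span from the peak).
ΣF_x = 0: B_x + 10 = 0 → B_x = -10.00 N.
ΣF_y = 0: B_y − ½·3.5·600 − 670 = 0 → B_y = 1720 N.
ΣM about B: M_B + 157000 − (½·3.5·600)·322 − 670·114 + 389950 = 0 → M_B = -132500 N·mm.

B_x = -10.00 N, B_y = 1720 N, M_B = -132500 N·mm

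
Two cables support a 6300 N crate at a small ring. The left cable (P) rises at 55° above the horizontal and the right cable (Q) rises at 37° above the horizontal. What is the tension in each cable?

T_P = 5034 N, T_Q = 3616 N

ΣF_x = 0: −T_P·cos55° + T_Q·cos37° = 0 → T_Q = 0.718196·T_P.
ΣF_y = 0: T_P·sin55° + T_Q·sin37° = 6300.
Substitute: T_P·(0.819152 + 0.718196·0.601815) = 6300 → T_P = 5034.47 ≈ 5034 N.
Then T_Q = 0.718196 × 5034.47 = 3616 N.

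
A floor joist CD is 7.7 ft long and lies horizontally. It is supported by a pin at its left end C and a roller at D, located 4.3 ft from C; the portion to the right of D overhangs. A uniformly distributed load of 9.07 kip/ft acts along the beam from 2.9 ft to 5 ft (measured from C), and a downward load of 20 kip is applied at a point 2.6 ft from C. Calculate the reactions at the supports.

Resultant of the distributed load: 9.07 × 2.1 = 19.047 kip at 3.95 ft from C.
Moments about C: D_y·4.3 − (9.07·2.1)·3.95 − 20·2.6 = 0 → D_y = 127.23565/4.3 = 29.5897 ≈ 29.59 kip.
ΣF_y = 0: C_y + 29.5897 − 9.07·2.1 − 20 = 0 → C_y = 9.457 kip.
ΣF_x = 0: no horizontal applied forces, so C_x = 0.

C_x = 0, C_y = 9.457 kip, D_y = 29.59 kip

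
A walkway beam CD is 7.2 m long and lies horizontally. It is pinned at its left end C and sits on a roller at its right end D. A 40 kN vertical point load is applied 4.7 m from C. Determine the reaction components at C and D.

C_x = 0, C_y = 13.89 kN, D_y = 26.11 kN

Moments about C: D_y·7.2 − 40·4.7 = 0 → D_y = 188/7.2 = 26.1111 ≈ 26.11 kN.
ΣF_y = 0: C_y + 26.1111 − 40 = 0 → C_y = 13.89 kN.
ΣF_x = 0: no horizontal applied forces, so C_x = 0.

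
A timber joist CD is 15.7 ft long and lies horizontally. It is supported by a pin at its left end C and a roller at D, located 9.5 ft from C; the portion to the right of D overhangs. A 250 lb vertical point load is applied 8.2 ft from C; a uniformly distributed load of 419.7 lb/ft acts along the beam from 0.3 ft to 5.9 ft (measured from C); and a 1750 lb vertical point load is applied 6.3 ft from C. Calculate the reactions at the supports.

Resultant of the distributed load: 419.7 × 5.6 = 2350.32 lb at 3.1 ft from C.
Taking moments about C: D_y·9.5 − 250·8.2 − (419.7·5.6)·3.1 − 1750·6.3 = 0 → D_y = 20360.992/9.5 = 2143.26 ≈ 2143 lb.
ΣF_y = 0: C_y + 2143.26 − 250 − 419.7·5.6 − 1750 = 0 → C_y = 2207 lb.
ΣF_x = 0: no horizontal applied forces, so C_x = 0.

C_x = 0, C_y = 2207 lb, D_y = 2143 lb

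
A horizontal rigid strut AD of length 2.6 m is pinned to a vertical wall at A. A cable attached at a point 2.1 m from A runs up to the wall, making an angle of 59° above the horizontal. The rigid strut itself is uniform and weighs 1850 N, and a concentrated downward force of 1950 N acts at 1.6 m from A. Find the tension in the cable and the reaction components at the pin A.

T = 3069 N, A_x = 1581 N, A_y = 1169 N

ΣM about A: T·sin59°·2.1 − 1850·1.3 − 1950·1.6 = 0 → T = 5525/(2.1·0.857167) = 3069.36 ≈ 3069 N.
ΣF_x = 0: A_x − T·cos59° = 0 → A_x = 3069.36 × 0.515038 = 1581 N.
ΣF_y = 0: A_y + T·sin59° − 1850 − 1950 = 0 → A_y = 3800 − 3069.36 × 0.857167 = 1169 N.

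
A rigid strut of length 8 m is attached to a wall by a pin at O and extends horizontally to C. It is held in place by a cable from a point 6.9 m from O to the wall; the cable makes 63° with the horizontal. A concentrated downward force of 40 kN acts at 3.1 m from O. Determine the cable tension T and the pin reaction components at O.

T = 20.17 kN, O_x = 9.157 kN, O_y = 22.03 kN

ΣM about O: T·sin63°·6.9 − 40·3.1 = 0 → T = 124/(6.9·0.891007) = 20.1693 ≈ 20.17 kN.
ΣF_x = 0: O_x − T·cos63° = 0 → O_x = 20.1693 × 0.45399 = 9.157 kN.
ΣF_y = 0: O_y + T·sin63° − 40 = 0 → O_y = 40 − 20.1693 × 0.891007 = 22.03 kN.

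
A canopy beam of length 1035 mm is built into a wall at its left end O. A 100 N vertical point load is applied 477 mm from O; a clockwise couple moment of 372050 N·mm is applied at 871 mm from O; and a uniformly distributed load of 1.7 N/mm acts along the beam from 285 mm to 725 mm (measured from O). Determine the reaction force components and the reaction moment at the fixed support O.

Resultant of the distributed load: 1.7 × 440 = 748 N at 505 mm from O.
ΣF_x = 0: O_x = 0.
ΣF_y = 0: O_y − 100 − 1.7·440 = 0 → O_y = 848.0 N.
ΣM about O: M_O − 100·477 − 372050 − (1.7·440)·505 = 0 → M_O = 797500 N·mm.

O_x = 0, O_y = 848.0 N, M_O = 797500 N·mm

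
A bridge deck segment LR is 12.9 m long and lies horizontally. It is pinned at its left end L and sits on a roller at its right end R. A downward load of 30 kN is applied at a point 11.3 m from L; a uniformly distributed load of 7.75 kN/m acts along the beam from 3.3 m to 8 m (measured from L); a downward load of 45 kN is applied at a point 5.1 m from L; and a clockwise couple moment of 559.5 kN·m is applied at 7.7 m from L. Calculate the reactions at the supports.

Resultant of the distributed load: 7.75 × 4.7 = 36.425 kN at 5.65 m from L.
ΣM about L: R_y·12.9 − 30·11.3 − (7.75·4.7)·5.65 − 45·5.1 − 559.5 = 0 → R_y = 1333.80125/12.9 = 103.395 ≈ 103.4 kN.
ΣF_y = 0: L_y + 103.395 − 30 − 7.75·4.7 − 45 = 0 → L_y = 8.030 kN.
ΣF_x = 0: no horizontal applied forces, so L_x = 0.

L_x = 0, L_y = 8.030 kN, R_y = 103.4 kN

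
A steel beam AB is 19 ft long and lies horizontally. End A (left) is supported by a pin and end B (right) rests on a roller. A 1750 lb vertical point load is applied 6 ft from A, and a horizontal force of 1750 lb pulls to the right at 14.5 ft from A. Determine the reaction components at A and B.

A_x = -1750 lb, A_y = 1197 lb, B_y = 552.6 lb

Moments about A: B_y·19 − 1750·6 = 0 → B_y = 10500/19 = 552.632 ≈ 552.6 lb.
ΣF_y = 0: A_y + 552.632 − 1750 = 0 → A_y = 1197 lb.
ΣF_x = 0: A_x + 1750 = 0 → A_x = -1750 lb.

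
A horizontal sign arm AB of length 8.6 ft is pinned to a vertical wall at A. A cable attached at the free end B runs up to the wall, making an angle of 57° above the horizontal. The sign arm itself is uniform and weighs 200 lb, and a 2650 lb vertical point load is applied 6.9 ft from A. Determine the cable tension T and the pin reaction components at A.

T = 2654 lb, A_x = 1446 lb, A_y = 623.8 lb

ΣM about A: T·sin57°·8.6 − 200·4.3 − 2650·6.9 = 0 → T = 19145/(8.6·0.838671) = 2654.39 ≈ 2654 lb.
ΣF_x = 0: A_x − T·cos57° = 0 → A_x = 2654.39 × 0.544639 = 1446 lb.
ΣF_y = 0: A_y + T·sin57° − 200 − 2650 = 0 → A_y = 2850 − 2654.39 × 0.838671 = 623.8 lb.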